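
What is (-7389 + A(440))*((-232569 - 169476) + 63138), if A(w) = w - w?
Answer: 2504183823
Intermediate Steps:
A(w) = 0
(-7389 + A(440))*((-232569 - 169476) + 63138) = (-7389 + 0)*((-232569 - 169476) + 63138) = -7389*(-402045 + 63138) = -7389*(-338907) = 2504183823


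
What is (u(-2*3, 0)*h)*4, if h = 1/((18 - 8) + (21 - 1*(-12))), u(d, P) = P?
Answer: 0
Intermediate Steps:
h = 1/43 (h = 1/(10 + (21 + 12)) = 1/(10 + 33) = 1/43 ≈ 0.023256)
(u(-2*3, 0)*h)*4 = (0*(1/43))*4 = 0*4 = 0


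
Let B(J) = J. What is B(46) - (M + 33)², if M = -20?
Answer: -123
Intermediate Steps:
B(46) - (M + 33)² = 46 - (-20 + 33)² = 46 - 1*13² = 46 - 1*169 = 46 - 169 = -123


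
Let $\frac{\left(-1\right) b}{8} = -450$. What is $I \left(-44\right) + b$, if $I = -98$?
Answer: $7912$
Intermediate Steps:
$b = 3600$ ($b = \left(-8\right) \left(-450\right) = 3600$)
$I \left(-44\right) + b = \left(-98\right) \left(-44\right) + 3600 = 4312 + 3600 = 7912$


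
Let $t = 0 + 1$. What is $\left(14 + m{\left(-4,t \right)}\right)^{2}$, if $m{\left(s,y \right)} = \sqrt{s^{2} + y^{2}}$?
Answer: $\left(14 + \sqrt{17}\right)^{2} \approx 328.45$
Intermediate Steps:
$t = 1$
$\left(14 + m{\left(-4,t \right)}\right)^{2} = \left(14 + \sqrt{\left(-4\right)^{2} + 1^{2}}\right)^{2} = \left(14 + \sqrt{16 + 1}\right)^{2} = \left(14 + \sqrt{17}\right)^{2}$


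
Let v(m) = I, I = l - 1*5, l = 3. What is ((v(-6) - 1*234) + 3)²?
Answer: 54289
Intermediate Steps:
I = -2 (I = 3 - 1*5 = 3 - 5 = -2)
v(m) = -2
((v(-6) - 1*234) + 3)² = ((-2 - 1*234) + 3)² = ((-2 - 234) + 3)² = (-236 + 3)² = (-233)² = 54289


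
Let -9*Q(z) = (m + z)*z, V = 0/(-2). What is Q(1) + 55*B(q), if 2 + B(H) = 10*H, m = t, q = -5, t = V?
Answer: -25741/9 ≈ -2860.1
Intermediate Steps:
V = 0 (V = 0*(-½) = 0)
t = 0
m = 0
B(H) = -2 + 10*H
Q(z) = -z²/9 (Q(z) = -(0 + z)*z/9 = -z*z/9 = -z²/9)
Q(1) + 55*B(q) = -⅑*1² + 55*(-2 + 10*(-5)) = -⅑*1 + 55*(-2 - 50) = -⅑ + 55*(-52) = -⅑ - 2860 = -25741/9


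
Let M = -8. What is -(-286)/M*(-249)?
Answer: 35607/4 ≈ 8901.8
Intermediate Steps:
-(-286)/M*(-249) = -(-286)/(-8)*(-249) = -(-286)*(-1)/8*(-249) = -26*11/8*(-249) = -143/4*(-249) = 35607/4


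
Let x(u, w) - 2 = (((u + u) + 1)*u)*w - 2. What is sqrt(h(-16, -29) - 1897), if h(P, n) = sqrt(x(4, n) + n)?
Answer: sqrt(-1897 + I*sqrt(1073)) ≈ 0.376 + 43.556*I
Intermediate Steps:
x(u, w) = u*w*(1 + 2*u) (x(u, w) = 2 + ((((u + u) + 1)*u)*w - 2) = 2 + (((2*u + 1)*u)*w - 2) = 2 + (((1 + 2*u)*u)*w - 2) = 2 + ((u*(1 + 2*u))*w - 2) = 2 + (u*w*(1 + 2*u) - 2) = 2 + (-2 + u*w*(1 + 2*u)) = u*w*(1 + 2*u))
h(P, n) = sqrt(37)*sqrt(n) (h(P, n) = sqrt(4*n*(1 + 2*4) + n) = sqrt(4*n*(1 + 8) + n) = sqrt(4*n*9 + n) = sqrt(36*n + n) = sqrt(37*n) = sqrt(37)*sqrt(n))
sqrt(h(-16, -29) - 1897) = sqrt(sqrt(37)*sqrt(-29) - 1897) = sqrt(sqrt(37)*(I*sqrt(29)) - 1897) = sqrt(I*sqrt(1073) - 1897) = sqrt(-1897 + I*sqrt(1073))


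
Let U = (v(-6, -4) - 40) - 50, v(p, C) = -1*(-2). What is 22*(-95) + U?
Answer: -2178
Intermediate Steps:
v(p, C) = 2
U = -88 (U = (2 - 40) - 50 = -38 - 50 = -88)
22*(-95) + U = 22*(-95) - 88 = -2090 - 88 = -2178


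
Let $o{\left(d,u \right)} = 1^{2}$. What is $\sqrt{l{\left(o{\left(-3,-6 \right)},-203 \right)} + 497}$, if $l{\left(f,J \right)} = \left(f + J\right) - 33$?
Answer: $\sqrt{262} \approx 16.186$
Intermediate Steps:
$o{\left(d,u \right)} = 1$
$l{\left(f,J \right)} = -33 + J + f$ ($l{\left(f,J \right)} = \left(J + f\right) - 33 = -33 + J + f$)
$\sqrt{l{\left(o{\left(-3,-6 \right)},-203 \right)} + 497} = \sqrt{\left(-33 - 203 + 1\right) + 497} = \sqrt{-235 + 497} = \sqrt{262}$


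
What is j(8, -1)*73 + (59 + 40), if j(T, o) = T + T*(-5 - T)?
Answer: -6909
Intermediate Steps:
j(8, -1)*73 + (59 + 40) = -1*8*(4 + 8)*73 + (59 + 40) = -1*8*12*73 + 99 = -96*73 + 99 = -7008 + 99 = -6909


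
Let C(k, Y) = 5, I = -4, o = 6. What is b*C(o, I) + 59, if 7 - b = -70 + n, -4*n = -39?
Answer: 1581/4 ≈ 395.25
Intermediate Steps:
n = 39/4 (n = -¼*(-39) = 39/4 ≈ 9.7500)
b = 269/4 (b = 7 - (-70 + 39/4) = 7 - 1*(-241/4) = 7 + 241/4 = 269/4 ≈ 67.250)
b*C(o, I) + 59 = (269/4)*5 + 59 = 1345/4 + 59 = 1581/4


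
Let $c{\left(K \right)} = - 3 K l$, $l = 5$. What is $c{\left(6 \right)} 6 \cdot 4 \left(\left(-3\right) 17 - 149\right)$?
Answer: $432000$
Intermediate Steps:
$c{\left(K \right)} = - 15 K$ ($c{\left(K \right)} = - 3 K 5 = - 15 K$)
$c{\left(6 \right)} 6 \cdot 4 \left(\left(-3\right) 17 - 149\right) = \left(-15\right) 6 \cdot 6 \cdot 4 \left(\left(-3\right) 17 - 149\right) = \left(-90\right) 6 \cdot 4 \left(-51 - 149\right) = \left(-540\right) 4 \left(-200\right) = \left(-2160\right) \left(-200\right) = 432000$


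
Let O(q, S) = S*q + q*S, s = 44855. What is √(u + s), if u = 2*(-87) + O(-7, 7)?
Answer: √44583 ≈ 211.15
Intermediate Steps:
O(q, S) = 2*S*q (O(q, S) = S*q + S*q = 2*S*q)
u = -272 (u = 2*(-87) + 2*7*(-7) = -174 - 98 = -272)
√(u + s) = √(-272 + 44855) = √44583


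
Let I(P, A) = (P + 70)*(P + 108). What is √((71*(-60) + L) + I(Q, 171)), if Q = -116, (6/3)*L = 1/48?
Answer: I*√2241786/24 ≈ 62.386*I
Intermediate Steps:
L = 1/96 (L = (½)/48 = (½)*(1/48) = 1/96 ≈ 0.010417)
I(P, A) = (70 + P)*(108 + P)
√((71*(-60) + L) + I(Q, 171)) = √((71*(-60) + 1/96) + (7560 + (-116)² + 178*(-116))) = √((-4260 + 1/96) + (7560 + 13456 - 20648)) = √(-408959/96 + 368) = √(-373631/96) = I*√2241786/24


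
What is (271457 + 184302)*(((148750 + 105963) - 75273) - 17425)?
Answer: 73839794385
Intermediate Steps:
(271457 + 184302)*(((148750 + 105963) - 75273) - 17425) = 455759*((254713 - 75273) - 17425) = 455759*(179440 - 17425) = 455759*162015 = 73839794385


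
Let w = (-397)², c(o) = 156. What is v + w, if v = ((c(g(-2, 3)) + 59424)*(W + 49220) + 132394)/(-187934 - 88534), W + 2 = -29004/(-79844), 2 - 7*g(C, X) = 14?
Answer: 405620320341239/2759288874 ≈ 1.4700e+5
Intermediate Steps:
g(C, X) = -12/7 (g(C, X) = 2/7 - ⅐*14 = 2/7 - 2 = -12/7)
W = -32671/19961 (W = -2 - 29004/(-79844) = -2 - 29004*(-1/79844) = -2 + 7251/19961 = -32671/19961 ≈ -1.6367)
v = -29268439801027/2759288874 (v = ((156 + 59424)*(-32671/19961 + 49220) + 132394)/(-187934 - 88534) = (59580*(982447749/19961) + 132394)/(-276468) = (58534236885420/19961 + 132394)*(-1/276468) = (58536879602054/19961)*(-1/276468) = -29268439801027/2759288874 ≈ -10607.)
w = 157609
v + w = -29268439801027/2759288874 + 157609 = 405620320341239/2759288874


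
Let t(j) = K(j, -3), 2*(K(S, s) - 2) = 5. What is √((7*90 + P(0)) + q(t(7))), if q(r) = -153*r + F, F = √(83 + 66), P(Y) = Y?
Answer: √(-234 + 4*√149)/2 ≈ 6.8039*I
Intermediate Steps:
K(S, s) = 9/2 (K(S, s) = 2 + (½)*5 = 2 + 5/2 = 9/2)
t(j) = 9/2
F = √149 ≈ 12.207
q(r) = √149 - 153*r (q(r) = -153*r + √149 = √149 - 153*r)
√((7*90 + P(0)) + q(t(7))) = √((7*90 + 0) + (√149 - 153*9/2)) = √((630 + 0) + (√149 - 1377/2)) = √(630 + (-1377/2 + √149)) = √(-117/2 + √149)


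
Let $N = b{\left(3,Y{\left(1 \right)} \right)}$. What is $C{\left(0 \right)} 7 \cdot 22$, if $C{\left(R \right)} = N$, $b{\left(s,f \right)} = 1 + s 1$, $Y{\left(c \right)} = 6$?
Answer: $616$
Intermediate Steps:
$b{\left(s,f \right)} = 1 + s$
$N = 4$ ($N = 1 + 3 = 4$)
$C{\left(R \right)} = 4$
$C{\left(0 \right)} 7 \cdot 22 = 4 \cdot 7 \cdot 22 = 28 \cdot 22 = 616$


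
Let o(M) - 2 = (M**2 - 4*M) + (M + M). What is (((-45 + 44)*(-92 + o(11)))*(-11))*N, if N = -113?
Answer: -11187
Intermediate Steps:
o(M) = 2 + M**2 - 2*M (o(M) = 2 + ((M**2 - 4*M) + (M + M)) = 2 + ((M**2 - 4*M) + 2*M) = 2 + (M**2 - 2*M) = 2 + M**2 - 2*M)
(((-45 + 44)*(-92 + o(11)))*(-11))*N = (((-45 + 44)*(-92 + (2 + 11**2 - 2*11)))*(-11))*(-113) = (-(-92 + (2 + 121 - 22))*(-11))*(-113) = (-(-92 + 101)*(-11))*(-113) = (-1*9*(-11))*(-113) = -9*(-11)*(-113) = 99*(-113) = -11187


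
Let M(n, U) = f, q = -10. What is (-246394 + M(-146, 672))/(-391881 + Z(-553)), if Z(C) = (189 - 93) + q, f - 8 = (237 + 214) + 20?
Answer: 49183/78359 ≈ 0.62766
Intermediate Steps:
f = 479 (f = 8 + ((237 + 214) + 20) = 8 + (451 + 20) = 8 + 471 = 479)
M(n, U) = 479
Z(C) = 86 (Z(C) = (189 - 93) - 10 = 96 - 10 = 86)
(-246394 + M(-146, 672))/(-391881 + Z(-553)) = (-246394 + 479)/(-391881 + 86) = -245915/(-391795) = -245915*(-1/391795) = 49183/78359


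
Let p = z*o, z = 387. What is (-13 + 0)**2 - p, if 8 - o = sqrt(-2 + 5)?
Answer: -2927 + 387*sqrt(3) ≈ -2256.7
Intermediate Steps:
o = 8 - sqrt(3) (o = 8 - sqrt(-2 + 5) = 8 - sqrt(3) ≈ 6.2680)
p = 3096 - 387*sqrt(3) (p = 387*(8 - sqrt(3)) = 3096 - 387*sqrt(3) ≈ 2425.7)
(-13 + 0)**2 - p = (-13 + 0)**2 - (3096 - 387*sqrt(3)) = (-13)**2 + (-3096 + 387*sqrt(3)) = 169 + (-3096 + 387*sqrt(3)) = -2927 + 387*sqrt(3)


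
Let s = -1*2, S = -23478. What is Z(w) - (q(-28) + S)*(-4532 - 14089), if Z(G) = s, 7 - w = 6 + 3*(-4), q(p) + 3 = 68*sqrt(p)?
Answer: -437239703 + 2532456*I*sqrt(7) ≈ -4.3724e+8 + 6.7002e+6*I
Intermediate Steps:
s = -2
q(p) = -3 + 68*sqrt(p)
w = 13 (w = 7 - (6 + 3*(-4)) = 7 - (6 - 12) = 7 - 1*(-6) = 7 + 6 = 13)
Z(G) = -2
Z(w) - (q(-28) + S)*(-4532 - 14089) = -2 - ((-3 + 68*sqrt(-28)) - 23478)*(-4532 - 14089) = -2 - ((-3 + 68*(2*I*sqrt(7))) - 23478)*(-18621) = -2 - ((-3 + 136*I*sqrt(7)) - 23478)*(-18621) = -2 - (-23481 + 136*I*sqrt(7))*(-18621) = -2 - (437239701 - 2532456*I*sqrt(7)) = -2 + (-437239701 + 2532456*I*sqrt(7)) = -437239703 + 2532456*I*sqrt(7)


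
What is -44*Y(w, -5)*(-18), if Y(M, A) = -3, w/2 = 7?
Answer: -2376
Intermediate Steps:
w = 14 (w = 2*7 = 14)
-44*Y(w, -5)*(-18) = -44*(-3)*(-18) = 132*(-18) = -2376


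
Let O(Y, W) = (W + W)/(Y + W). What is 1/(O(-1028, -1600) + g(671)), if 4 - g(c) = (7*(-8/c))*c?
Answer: 657/40220 ≈ 0.016335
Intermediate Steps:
g(c) = 60 (g(c) = 4 - 7*(-8/c)*c = 4 - (-56/c)*c = 4 - 1*(-56) = 4 + 56 = 60)
O(Y, W) = 2*W/(W + Y) (O(Y, W) = (2*W)/(W + Y) = 2*W/(W + Y))
1/(O(-1028, -1600) + g(671)) = 1/(2*(-1600)/(-1600 - 1028) + 60) = 1/(2*(-1600)/(-2628) + 60) = 1/(2*(-1600)*(-1/2628) + 60) = 1/(800/657 + 60) = 1/(40220/657) = 657/40220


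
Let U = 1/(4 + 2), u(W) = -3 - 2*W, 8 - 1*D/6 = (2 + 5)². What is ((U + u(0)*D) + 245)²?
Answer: 34798201/36 ≈ 9.6662e+5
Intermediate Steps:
D = -246 (D = 48 - 6*(2 + 5)² = 48 - 6*7² = 48 - 6*49 = 48 - 294 = -246)
U = ⅙ (U = 1/6 = ⅙ ≈ 0.16667)
((U + u(0)*D) + 245)² = ((⅙ + (-3 - 2*0)*(-246)) + 245)² = ((⅙ + (-3 + 0)*(-246)) + 245)² = ((⅙ - 3*(-246)) + 245)² = ((⅙ + 738) + 245)² = (4429/6 + 245)² = (5899/6)² = 34798201/36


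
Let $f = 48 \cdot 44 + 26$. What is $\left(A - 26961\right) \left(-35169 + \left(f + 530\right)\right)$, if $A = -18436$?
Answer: $1475447897$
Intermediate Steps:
$f = 2138$ ($f = 2112 + 26 = 2138$)
$\left(A - 26961\right) \left(-35169 + \left(f + 530\right)\right) = \left(-18436 - 26961\right) \left(-35169 + \left(2138 + 530\right)\right) = - 45397 \left(-35169 + 2668\right) = \left(-45397\right) \left(-32501\right) = 1475447897$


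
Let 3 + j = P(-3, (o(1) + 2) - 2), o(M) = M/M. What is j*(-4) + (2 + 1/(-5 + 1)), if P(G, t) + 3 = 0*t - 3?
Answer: 151/4 ≈ 37.750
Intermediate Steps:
o(M) = 1
P(G, t) = -6 (P(G, t) = -3 + (0*t - 3) = -3 + (0 - 3) = -3 - 3 = -6)
j = -9 (j = -3 - 6 = -9)
j*(-4) + (2 + 1/(-5 + 1)) = -9*(-4) + (2 + 1/(-5 + 1)) = 36 + (2 + 1/(-4)) = 36 + (2 - ¼) = 36 + 7/4 = 151/4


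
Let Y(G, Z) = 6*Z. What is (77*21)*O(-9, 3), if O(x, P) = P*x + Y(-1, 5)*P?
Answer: 101871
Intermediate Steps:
O(x, P) = 30*P + P*x (O(x, P) = P*x + (6*5)*P = P*x + 30*P = 30*P + P*x)
(77*21)*O(-9, 3) = (77*21)*(3*(30 - 9)) = 1617*(3*21) = 1617*63 = 101871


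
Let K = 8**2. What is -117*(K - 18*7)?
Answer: 7254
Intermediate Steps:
K = 64
-117*(K - 18*7) = -117*(64 - 18*7) = -117*(64 - 126) = -117*(-62) = 7254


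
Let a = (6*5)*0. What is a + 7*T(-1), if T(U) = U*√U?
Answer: -7*I ≈ -7.0*I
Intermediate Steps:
T(U) = U^(3/2)
a = 0 (a = 30*0 = 0)
a + 7*T(-1) = 0 + 7*(-1)^(3/2) = 0 + 7*(-I) = 0 - 7*I = -7*I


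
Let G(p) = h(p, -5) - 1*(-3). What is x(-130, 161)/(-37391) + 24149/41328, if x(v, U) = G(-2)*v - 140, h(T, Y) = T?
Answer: 22295459/37690128 ≈ 0.59155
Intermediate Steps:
G(p) = 3 + p (G(p) = p - 1*(-3) = p + 3 = 3 + p)
x(v, U) = -140 + v (x(v, U) = (3 - 2)*v - 140 = 1*v - 140 = v - 140 = -140 + v)
x(-130, 161)/(-37391) + 24149/41328 = (-140 - 130)/(-37391) + 24149/41328 = -270*(-1/37391) + 24149*(1/41328) = 270/37391 + 589/1008 = 22295459/37690128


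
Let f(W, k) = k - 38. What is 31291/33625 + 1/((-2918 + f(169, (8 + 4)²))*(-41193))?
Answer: 3624584131981/3894942325500 ≈ 0.93059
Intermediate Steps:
f(W, k) = -38 + k
31291/33625 + 1/((-2918 + f(169, (8 + 4)²))*(-41193)) = 31291/33625 + 1/(-2918 + (-38 + (8 + 4)²)*(-41193)) = 31291*(1/33625) - 1/41193/(-2918 + (-38 + 12²)) = 31291/33625 - 1/41193/(-2918 + (-38 + 144)) = 31291/33625 - 1/41193/(-2918 + 106) = 31291/33625 - 1/41193/(-2812) = 31291/33625 - 1/2812*(-1/41193) = 31291/33625 + 1/115834716 = 3624584131981/3894942325500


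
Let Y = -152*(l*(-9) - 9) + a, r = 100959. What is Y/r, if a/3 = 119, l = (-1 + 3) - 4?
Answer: -337/33653 ≈ -0.010014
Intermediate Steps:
l = -2 (l = 2 - 4 = -2)
a = 357 (a = 3*119 = 357)
Y = -1011 (Y = -152*(-2*(-9) - 9) + 357 = -152*(18 - 9) + 357 = -152*9 + 357 = -1368 + 357 = -1011)
Y/r = -1011/100959 = -1011*1/100959 = -337/33653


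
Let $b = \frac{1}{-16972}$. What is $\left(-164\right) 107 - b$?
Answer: $- \frac{297824655}{16972} \approx -17548.0$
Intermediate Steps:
$b = - \frac{1}{16972} \approx -5.8921 \cdot 10^{-5}$
$\left(-164\right) 107 - b = \left(-164\right) 107 - - \frac{1}{16972} = -17548 + \frac{1}{16972} = - \frac{297824655}{16972}$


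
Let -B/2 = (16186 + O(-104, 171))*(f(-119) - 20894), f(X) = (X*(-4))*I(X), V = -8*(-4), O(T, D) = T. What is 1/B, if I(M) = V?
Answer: 1/182112568 ≈ 5.4911e-9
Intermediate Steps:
V = 32 (V = -4*(-8) = 32)
I(M) = 32
f(X) = -128*X (f(X) = (X*(-4))*32 = -4*X*32 = -128*X)
B = 182112568 (B = -2*(16186 - 104)*(-128*(-119) - 20894) = -32164*(15232 - 20894) = -32164*(-5662) = -2*(-91056284) = 182112568)
1/B = 1/182112568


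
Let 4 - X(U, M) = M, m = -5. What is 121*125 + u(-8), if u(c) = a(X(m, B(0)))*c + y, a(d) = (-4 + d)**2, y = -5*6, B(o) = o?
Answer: 15095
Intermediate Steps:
X(U, M) = 4 - M
y = -30
u(c) = -30 (u(c) = (-4 + (4 - 1*0))**2*c - 30 = (-4 + (4 + 0))**2*c - 30 = (-4 + 4)**2*c - 30 = 0**2*c - 30 = 0*c - 30 = 0 - 30 = -30)
121*125 + u(-8) = 121*125 - 30 = 15125 - 30 = 15095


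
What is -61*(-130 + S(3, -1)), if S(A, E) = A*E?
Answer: 8113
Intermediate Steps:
-61*(-130 + S(3, -1)) = -61*(-130 + 3*(-1)) = -61*(-130 - 3) = -61*(-133) = 8113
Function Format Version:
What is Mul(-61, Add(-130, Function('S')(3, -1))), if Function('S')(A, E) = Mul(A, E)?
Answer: 8113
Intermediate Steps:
Mul(-61, Add(-130, Function('S')(3, -1))) = Mul(-61, Add(-130, Mul(3, -1))) = Mul(-61, Add(-130, -3)) = Mul(-61, -133) = 8113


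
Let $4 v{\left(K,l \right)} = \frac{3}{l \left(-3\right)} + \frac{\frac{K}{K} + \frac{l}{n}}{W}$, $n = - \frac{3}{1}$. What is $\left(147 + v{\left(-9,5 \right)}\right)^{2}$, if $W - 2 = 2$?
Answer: $\frac{310781641}{14400} \approx 21582.0$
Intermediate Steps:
$W = 4$ ($W = 2 + 2 = 4$)
$n = -3$ ($n = \left(-3\right) 1 = -3$)
$v{\left(K,l \right)} = \frac{1}{16} - \frac{1}{4 l} - \frac{l}{48}$ ($v{\left(K,l \right)} = \frac{\frac{3}{l \left(-3\right)} + \frac{\frac{K}{K} + \frac{l}{-3}}{4}}{4} = \frac{\frac{3}{\left(-3\right) l} + \left(1 + l \left(- \frac{1}{3}\right)\right) \frac{1}{4}}{4} = \frac{3 \left(- \frac{1}{3 l}\right) + \left(1 - \frac{l}{3}\right) \frac{1}{4}}{4} = \frac{- \frac{1}{l} - \left(- \frac{1}{4} + \frac{l}{12}\right)}{4} = \frac{\frac{1}{4} - \frac{1}{l} - \frac{l}{12}}{4} = \frac{1}{16} - \frac{1}{4 l} - \frac{l}{48}$)
$\left(147 + v{\left(-9,5 \right)}\right)^{2} = \left(147 + \frac{-12 - 5^{2} + 3 \cdot 5}{48 \cdot 5}\right)^{2} = \left(147 + \frac{1}{48} \cdot \frac{1}{5} \left(-12 - 25 + 15\right)\right)^{2} = \left(147 + \frac{1}{48} \cdot \frac{1}{5} \left(-22\right)\right)^{2} = \left(147 - \frac{11}{120}\right)^{2} = \left(\frac{17629}{120}\right)^{2} = \frac{310781641}{14400}$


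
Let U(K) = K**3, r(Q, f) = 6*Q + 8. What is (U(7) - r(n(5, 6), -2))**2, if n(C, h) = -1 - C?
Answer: 137641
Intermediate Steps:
r(Q, f) = 8 + 6*Q
(U(7) - r(n(5, 6), -2))**2 = (7**3 - (8 + 6*(-1 - 1*5)))**2 = (343 - (8 + 6*(-1 - 5)))**2 = (343 - (8 + 6*(-6)))**2 = (343 - (8 - 36))**2 = (343 - 1*(-28))**2 = (343 + 28)**2 = 371**2 = 137641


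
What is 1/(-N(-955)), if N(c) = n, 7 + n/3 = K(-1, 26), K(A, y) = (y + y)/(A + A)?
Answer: 1/99 ≈ 0.010101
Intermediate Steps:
K(A, y) = y/A (K(A, y) = (2*y)/((2*A)) = (2*y)*(1/(2*A)) = y/A)
n = -99 (n = -21 + 3*(26/(-1)) = -21 + 3*(26*(-1)) = -21 + 3*(-26) = -21 - 78 = -99)
N(c) = -99
1/(-N(-955)) = 1/(-1*(-99)) = 1/99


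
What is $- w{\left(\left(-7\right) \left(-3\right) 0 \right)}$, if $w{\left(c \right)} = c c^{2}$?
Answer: $0$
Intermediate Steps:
$w{\left(c \right)} = c^{3}$
$- w{\left(\left(-7\right) \left(-3\right) 0 \right)} = - \left(\left(-7\right) \left(-3\right) 0\right)^{3} = - \left(21 \cdot 0\right)^{3} = - 0^{3} = \left(-1\right) 0 = 0$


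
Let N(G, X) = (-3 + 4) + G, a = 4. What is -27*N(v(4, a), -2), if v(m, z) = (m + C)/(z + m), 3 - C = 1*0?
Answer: -405/8 ≈ -50.625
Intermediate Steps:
C = 3 (C = 3 - 0 = 3 - 1*0 = 3 + 0 = 3)
v(m, z) = (3 + m)/(m + z) (v(m, z) = (m + 3)/(z + m) = (3 + m)/(m + z))
N(G, X) = 1 + G
-27*N(v(4, a), -2) = -27*(1 + (3 + 4)/(4 + 4)) = -27*(1 + 7/8) = -27*15/8 = -405/8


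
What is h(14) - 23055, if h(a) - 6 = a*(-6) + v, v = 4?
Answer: -23129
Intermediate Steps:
h(a) = 10 - 6*a (h(a) = 6 + (a*(-6) + 4) = 6 + (-6*a + 4) = 6 + (4 - 6*a) = 10 - 6*a)
h(14) - 23055 = (10 - 6*14) - 23055 = (10 - 84) - 23055 = -74 - 23055 = -23129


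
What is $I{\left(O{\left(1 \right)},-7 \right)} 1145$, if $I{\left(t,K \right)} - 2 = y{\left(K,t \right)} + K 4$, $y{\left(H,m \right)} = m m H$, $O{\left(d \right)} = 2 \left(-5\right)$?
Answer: $-831270$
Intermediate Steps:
$O{\left(d \right)} = -10$
$y{\left(H,m \right)} = H m^{2}$ ($y{\left(H,m \right)} = m^{2} H = H m^{2}$)
$I{\left(t,K \right)} = 2 + 4 K + K t^{2}$ ($I{\left(t,K \right)} = 2 + \left(K t^{2} + K 4\right) = 2 + \left(K t^{2} + 4 K\right) = 2 + \left(4 K + K t^{2}\right) = 2 + 4 K + K t^{2}$)
$I{\left(O{\left(1 \right)},-7 \right)} 1145 = \left(2 + 4 \left(-7\right) - 7 \left(-10\right)^{2}\right) 1145 = \left(2 - 28 - 700\right) 1145 = \left(-726\right) 1145 = -831270$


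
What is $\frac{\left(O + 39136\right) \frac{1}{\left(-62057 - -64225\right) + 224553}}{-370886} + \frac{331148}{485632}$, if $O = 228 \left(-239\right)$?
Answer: $\frac{316425714313435}{464041490027584} \approx 0.68189$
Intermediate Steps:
$O = -54492$
$\frac{\left(O + 39136\right) \frac{1}{\left(-62057 - -64225\right) + 224553}}{-370886} + \frac{331148}{485632} = \frac{\left(-54492 + 39136\right) \frac{1}{\left(-62057 - -64225\right) + 224553}}{-370886} + \frac{331148}{485632} = - \frac{15356}{\left(-62057 + 64225\right) + 224553} \left(- \frac{1}{370886}\right) + 331148 \cdot \frac{1}{485632} = - \frac{15356}{2168 + 224553} \left(- \frac{1}{370886}\right) + \frac{82787}{121408} = - \frac{15356}{226721} \left(- \frac{1}{370886}\right) + \frac{82787}{121408} = \left(-15356\right) \frac{1}{226721} \left(- \frac{1}{370886}\right) + \frac{82787}{121408} = \left(- \frac{1396}{20611}\right) \left(- \frac{1}{370886}\right) + \frac{82787}{121408} = \frac{698}{3822165673} + \frac{82787}{121408} = \frac{316425714313435}{464041490027584}$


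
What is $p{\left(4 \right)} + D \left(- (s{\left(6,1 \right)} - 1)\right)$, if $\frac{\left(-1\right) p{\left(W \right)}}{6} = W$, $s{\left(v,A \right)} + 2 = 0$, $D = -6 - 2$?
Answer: $-48$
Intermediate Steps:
$D = -8$ ($D = -6 - 2 = -8$)
$s{\left(v,A \right)} = -2$ ($s{\left(v,A \right)} = -2 + 0 = -2$)
$p{\left(W \right)} = - 6 W$
$p{\left(4 \right)} + D \left(- (s{\left(6,1 \right)} - 1)\right) = \left(-6\right) 4 - 8 \left(- (-2 - 1)\right) = -24 - 8 \left(\left(-1\right) \left(-3\right)\right) = -24 - 24 = -48$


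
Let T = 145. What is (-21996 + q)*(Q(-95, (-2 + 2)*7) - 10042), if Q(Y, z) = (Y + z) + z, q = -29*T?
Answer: 265599537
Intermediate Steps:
q = -4205 (q = -29*145 = -4205)
Q(Y, z) = Y + 2*z
(-21996 + q)*(Q(-95, (-2 + 2)*7) - 10042) = (-21996 - 4205)*((-95 + 2*((-2 + 2)*7)) - 10042) = -26201*((-95 + 2*(0*7)) - 10042) = -26201*((-95 + 2*0) - 10042) = -26201*((-95 + 0) - 10042) = -26201*(-95 - 10042) = -26201*(-10137) = 265599537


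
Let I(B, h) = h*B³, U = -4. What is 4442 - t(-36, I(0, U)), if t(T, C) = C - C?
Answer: 4442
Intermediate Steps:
t(T, C) = 0
4442 - t(-36, I(0, U)) = 4442 - 1*0 = 4442 + 0 = 4442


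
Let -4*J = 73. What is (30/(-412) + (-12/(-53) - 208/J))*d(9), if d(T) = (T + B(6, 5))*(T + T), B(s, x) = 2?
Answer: 911413503/398507 ≈ 2287.1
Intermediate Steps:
J = -73/4 (J = -¼*73 = -73/4 ≈ -18.250)
d(T) = 2*T*(2 + T) (d(T) = (T + 2)*(T + T) = (2 + T)*(2*T) = 2*T*(2 + T))
(30/(-412) + (-12/(-53) - 208/J))*d(9) = (30/(-412) + (-12/(-53) - 208/(-73/4)))*(2*9*(2 + 9)) = (30*(-1/412) + (-12*(-1/53) - 208*(-4/73)))*(2*9*11) = (-15/206 + (12/53 + 832/73))*198 = (-15/206 + 44972/3869)*198 = (9206197/797014)*198 = 911413503/398507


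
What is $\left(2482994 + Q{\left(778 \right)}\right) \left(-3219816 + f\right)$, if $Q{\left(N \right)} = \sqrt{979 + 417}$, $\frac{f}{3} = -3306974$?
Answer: $-32628373609572 - 26281476 \sqrt{349} \approx -3.2629 \cdot 10^{13}$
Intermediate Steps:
$f = -9920922$ ($f = 3 \left(-3306974\right) = -9920922$)
$Q{\left(N \right)} = 2 \sqrt{349}$ ($Q{\left(N \right)} = \sqrt{1396} = 2 \sqrt{349}$)
$\left(2482994 + Q{\left(778 \right)}\right) \left(-3219816 + f\right) = \left(2482994 + 2 \sqrt{349}\right) \left(-3219816 - 9920922\right) = \left(2482994 + 2 \sqrt{349}\right) \left(-13140738\right) = -32628373609572 - 26281476 \sqrt{349}$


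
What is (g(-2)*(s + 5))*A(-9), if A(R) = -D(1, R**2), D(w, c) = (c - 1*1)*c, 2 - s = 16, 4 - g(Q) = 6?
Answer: -116640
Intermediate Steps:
g(Q) = -2 (g(Q) = 4 - 1*6 = 4 - 6 = -2)
s = -14 (s = 2 - 1*16 = 2 - 16 = -14)
D(w, c) = c*(-1 + c) (D(w, c) = (c - 1)*c = (-1 + c)*c = c*(-1 + c))
A(R) = -R**2*(-1 + R**2)
(g(-2)*(s + 5))*A(-9) = (-2*(-14 + 5))*((-9)**2 - 1*(-9)**4) = (-2*(-9))*(81 - 1*6561) = 18*(81 - 6561) = 18*(-6480) = -116640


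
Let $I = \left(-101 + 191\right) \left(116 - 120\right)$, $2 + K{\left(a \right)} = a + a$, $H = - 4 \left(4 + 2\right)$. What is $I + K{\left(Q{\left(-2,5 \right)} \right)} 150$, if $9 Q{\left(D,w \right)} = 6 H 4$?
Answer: $-19860$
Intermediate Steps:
$H = -24$ ($H = \left(-4\right) 6 = -24$)
$Q{\left(D,w \right)} = -64$ ($Q{\left(D,w \right)} = \frac{6 \left(-24\right) 4}{9} = \frac{\left(-144\right) 4}{9} = \frac{1}{9} \left(-576\right) = -64$)
$K{\left(a \right)} = -2 + 2 a$ ($K{\left(a \right)} = -2 + \left(a + a\right) = -2 + 2 a$)
$I = -360$ ($I = 90 \left(-4\right) = -360$)
$I + K{\left(Q{\left(-2,5 \right)} \right)} 150 = -360 + \left(-2 + 2 \left(-64\right)\right) 150 = -360 + \left(-2 - 128\right) 150 = -360 - 19500 = -19860$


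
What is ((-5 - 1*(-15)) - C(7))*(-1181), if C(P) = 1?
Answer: -10629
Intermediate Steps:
((-5 - 1*(-15)) - C(7))*(-1181) = ((-5 - 1*(-15)) - 1*1)*(-1181) = ((-5 + 15) - 1)*(-1181) = (10 - 1)*(-1181) = 9*(-1181) = -10629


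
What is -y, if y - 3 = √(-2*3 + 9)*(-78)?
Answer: -3 + 78*√3 ≈ 132.10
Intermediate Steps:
y = 3 - 78*√3 (y = 3 + √(-2*3 + 9)*(-78) = 3 + √(-6 + 9)*(-78) = 3 + √3*(-78) = 3 - 78*√3 ≈ -132.10)
-y = -(3 - 78*√3) = -3 + 78*√3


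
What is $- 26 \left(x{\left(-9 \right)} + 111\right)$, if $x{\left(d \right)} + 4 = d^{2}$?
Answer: $-4888$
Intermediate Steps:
$x{\left(d \right)} = -4 + d^{2}$
$- 26 \left(x{\left(-9 \right)} + 111\right) = - 26 \left(\left(-4 + \left(-9\right)^{2}\right) + 111\right) = - 26 \left(\left(-4 + 81\right) + 111\right) = - 26 \left(77 + 111\right) = \left(-26\right) 188 = -4888$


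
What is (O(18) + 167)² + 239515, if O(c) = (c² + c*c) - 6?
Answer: 893996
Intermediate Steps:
O(c) = -6 + 2*c² (O(c) = (c² + c²) - 6 = 2*c² - 6 = -6 + 2*c²)
(O(18) + 167)² + 239515 = ((-6 + 2*18²) + 167)² + 239515 = ((-6 + 2*324) + 167)² + 239515 = ((-6 + 648) + 167)² + 239515 = (642 + 167)² + 239515 = 809² + 239515 = 654481 + 239515 = 893996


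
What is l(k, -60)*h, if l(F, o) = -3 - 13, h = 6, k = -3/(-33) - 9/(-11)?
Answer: -96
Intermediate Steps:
k = 10/11 (k = -3*(-1/33) - 9*(-1/11) = 1/11 + 9/11 = 10/11 ≈ 0.90909)
l(F, o) = -16
l(k, -60)*h = -16*6 = -96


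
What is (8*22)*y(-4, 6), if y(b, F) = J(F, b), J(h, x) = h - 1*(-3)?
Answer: 1584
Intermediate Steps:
J(h, x) = 3 + h (J(h, x) = h + 3 = 3 + h)
y(b, F) = 3 + F
(8*22)*y(-4, 6) = (8*22)*(3 + 6) = 176*9 = 1584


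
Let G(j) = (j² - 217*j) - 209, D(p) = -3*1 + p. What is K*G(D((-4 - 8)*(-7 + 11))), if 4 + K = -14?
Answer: -242262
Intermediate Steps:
K = -18 (K = -4 - 14 = -18)
D(p) = -3 + p
G(j) = -209 + j² - 217*j
K*G(D((-4 - 8)*(-7 + 11))) = -18*(-209 + (-3 + (-4 - 8)*(-7 + 11))² - 217*(-3 + (-4 - 8)*(-7 + 11))) = -18*(-209 + (-3 - 12*4)² - 217*(-3 - 12*4)) = -18*(-209 + (-3 - 48)² - 217*(-3 - 48)) = -18*(-209 + (-51)² - 217*(-51)) = -18*(-209 + 2601 + 11067) = -18*13459 = -242262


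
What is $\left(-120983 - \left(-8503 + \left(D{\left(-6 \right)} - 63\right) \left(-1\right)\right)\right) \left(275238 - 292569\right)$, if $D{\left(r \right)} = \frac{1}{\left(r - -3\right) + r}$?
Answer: $\frac{5851453976}{3} \approx 1.9505 \cdot 10^{9}$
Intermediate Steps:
$D{\left(r \right)} = \frac{1}{3 + 2 r}$ ($D{\left(r \right)} = \frac{1}{\left(r + 3\right) + r} = \frac{1}{\left(3 + r\right) + r} = \frac{1}{3 + 2 r}$)
$\left(-120983 - \left(-8503 + \left(D{\left(-6 \right)} - 63\right) \left(-1\right)\right)\right) \left(275238 - 292569\right) = \left(-120983 + \left(8503 - \left(\frac{1}{3 + 2 \left(-6\right)} - 63\right) \left(-1\right)\right)\right) \left(275238 - 292569\right) = \left(-120983 + \left(8503 - \left(\frac{1}{3 - 12} - 63\right) \left(-1\right)\right)\right) \left(-17331\right) = \left(-120983 + \left(8503 - \left(\frac{1}{-9} - 63\right) \left(-1\right)\right)\right) \left(-17331\right) = \left(-120983 + \left(8503 - \left(- \frac{1}{9} - 63\right) \left(-1\right)\right)\right) \left(-17331\right) = \left(-120983 + \left(8503 - \left(- \frac{568}{9}\right) \left(-1\right)\right)\right) \left(-17331\right) = \left(-120983 + \left(8503 - \frac{568}{9}\right)\right) \left(-17331\right) = \left(-120983 + \frac{75959}{9}\right) \left(-17331\right) = \left(- \frac{1012888}{9}\right) \left(-17331\right) = \frac{5851453976}{3}$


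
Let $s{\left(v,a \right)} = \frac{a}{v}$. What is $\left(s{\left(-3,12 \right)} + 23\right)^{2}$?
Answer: $361$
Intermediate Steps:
$\left(s{\left(-3,12 \right)} + 23\right)^{2} = \left(\frac{12}{-3} + 23\right)^{2} = \left(12 \left(- \frac{1}{3}\right) + 23\right)^{2} = \left(-4 + 23\right)^{2} = 19^{2} = 361$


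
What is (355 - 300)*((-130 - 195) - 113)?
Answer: -24090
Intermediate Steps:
(355 - 300)*((-130 - 195) - 113) = 55*(-325 - 113) = 55*(-438) = -24090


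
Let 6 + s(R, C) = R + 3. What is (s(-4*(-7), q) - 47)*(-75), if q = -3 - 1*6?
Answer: 1650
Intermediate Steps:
q = -9 (q = -3 - 6 = -9)
s(R, C) = -3 + R (s(R, C) = -6 + (R + 3) = -6 + (3 + R) = -3 + R)
(s(-4*(-7), q) - 47)*(-75) = ((-3 - 4*(-7)) - 47)*(-75) = ((-3 + 28) - 47)*(-75) = (25 - 47)*(-75) = -22*(-75) = 1650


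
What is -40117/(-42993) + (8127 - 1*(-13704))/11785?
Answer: 1411359028/506672505 ≈ 2.7855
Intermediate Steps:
-40117/(-42993) + (8127 - 1*(-13704))/11785 = -40117*(-1/42993) + (8127 + 13704)*(1/11785) = 40117/42993 + 21831*(1/11785) = 40117/42993 + 21831/11785 = 1411359028/506672505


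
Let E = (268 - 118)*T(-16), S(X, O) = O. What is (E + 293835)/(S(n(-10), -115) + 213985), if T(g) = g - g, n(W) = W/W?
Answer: 19589/14258 ≈ 1.3739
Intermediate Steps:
n(W) = 1
T(g) = 0
E = 0 (E = (268 - 118)*0 = 150*0 = 0)
(E + 293835)/(S(n(-10), -115) + 213985) = (0 + 293835)/(-115 + 213985) = 293835/213870 = 293835*(1/213870) = 19589/14258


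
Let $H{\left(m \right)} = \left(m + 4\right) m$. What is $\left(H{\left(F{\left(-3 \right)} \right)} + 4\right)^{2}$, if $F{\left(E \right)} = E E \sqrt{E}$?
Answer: $53233 - 17208 i \sqrt{3} \approx 53233.0 - 29805.0 i$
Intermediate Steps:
$F{\left(E \right)} = E^{\frac{5}{2}}$ ($F{\left(E \right)} = E^{2} \sqrt{E} = E^{\frac{5}{2}}$)
$H{\left(m \right)} = m \left(4 + m\right)$ ($H{\left(m \right)} = \left(4 + m\right) m = m \left(4 + m\right)$)
$\left(H{\left(F{\left(-3 \right)} \right)} + 4\right)^{2} = \left(\left(-3\right)^{\frac{5}{2}} \left(4 + \left(-3\right)^{\frac{5}{2}}\right) + 4\right)^{2} = \left(9 i \sqrt{3} \left(4 + 9 i \sqrt{3}\right) + 4\right)^{2} = \left(4 + 9 i \sqrt{3} \left(4 + 9 i \sqrt{3}\right)\right)^{2}$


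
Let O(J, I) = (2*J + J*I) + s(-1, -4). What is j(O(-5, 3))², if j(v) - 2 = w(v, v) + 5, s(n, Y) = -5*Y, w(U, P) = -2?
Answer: 25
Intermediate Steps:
O(J, I) = 20 + 2*J + I*J (O(J, I) = (2*J + J*I) - 5*(-4) = (2*J + I*J) + 20 = 20 + 2*J + I*J)
j(v) = 5 (j(v) = 2 + (-2 + 5) = 2 + 3 = 5)
j(O(-5, 3))² = 5² = 25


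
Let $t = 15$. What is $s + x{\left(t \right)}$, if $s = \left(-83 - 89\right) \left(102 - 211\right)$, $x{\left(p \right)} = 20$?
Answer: $18768$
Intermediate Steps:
$s = 18748$ ($s = \left(-172\right) \left(-109\right) = 18748$)
$s + x{\left(t \right)} = 18748 + 20 = 18768$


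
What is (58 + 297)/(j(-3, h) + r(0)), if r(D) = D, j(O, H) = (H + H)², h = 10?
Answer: 71/80 ≈ 0.88750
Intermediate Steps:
j(O, H) = 4*H² (j(O, H) = (2*H)² = 4*H²)
(58 + 297)/(j(-3, h) + r(0)) = (58 + 297)/(4*10² + 0) = 355/(4*100 + 0) = 355/(400 + 0) = 355/400 = 355*(1/400) = 71/80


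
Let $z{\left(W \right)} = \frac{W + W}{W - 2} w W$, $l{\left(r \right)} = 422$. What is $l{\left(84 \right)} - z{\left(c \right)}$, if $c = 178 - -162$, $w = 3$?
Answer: $- \frac{275482}{169} \approx -1630.1$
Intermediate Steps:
$c = 340$ ($c = 178 + 162 = 340$)
$z{\left(W \right)} = \frac{6 W^{2}}{-2 + W}$ ($z{\left(W \right)} = \frac{W + W}{W - 2} \cdot 3 W = \frac{2 W}{-2 + W} 3 W = \frac{6 W}{-2 + W} W = \frac{6 W^{2}}{-2 + W}$)
$l{\left(84 \right)} - z{\left(c \right)} = 422 - \frac{6 \cdot 340^{2}}{-2 + 340} = 422 - 6 \cdot 115600 \cdot \frac{1}{338} = 422 - \frac{346800}{169} = - \frac{275482}{169}$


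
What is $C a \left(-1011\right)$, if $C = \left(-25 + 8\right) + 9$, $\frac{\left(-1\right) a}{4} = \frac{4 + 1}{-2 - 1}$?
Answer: $53920$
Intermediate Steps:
$a = \frac{20}{3}$ ($a = - 4 \frac{4 + 1}{-2 - 1} = - 4 \frac{5}{-3} = - 4 \cdot 5 \left(- \frac{1}{3}\right) = \left(-4\right) \left(- \frac{5}{3}\right) = \frac{20}{3} \approx 6.6667$)
$C = -8$ ($C = -17 + 9 = -8$)
$C a \left(-1011\right) = - 8 \cdot \frac{20}{3} \left(-1011\right) = \left(-8\right) \left(-6740\right) = 53920$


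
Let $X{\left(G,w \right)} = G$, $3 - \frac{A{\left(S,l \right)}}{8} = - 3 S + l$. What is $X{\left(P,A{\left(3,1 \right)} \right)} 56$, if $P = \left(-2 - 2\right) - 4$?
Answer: $-448$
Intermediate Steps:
$A{\left(S,l \right)} = 24 - 8 l + 24 S$ ($A{\left(S,l \right)} = 24 - 8 \left(- 3 S + l\right) = 24 - 8 \left(l - 3 S\right) = 24 + \left(- 8 l + 24 S\right) = 24 - 8 l + 24 S$)
$P = -8$ ($P = -4 - 4 = -8$)
$X{\left(P,A{\left(3,1 \right)} \right)} 56 = \left(-8\right) 56 = -448$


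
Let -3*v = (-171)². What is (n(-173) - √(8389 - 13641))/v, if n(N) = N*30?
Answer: 1730/3249 + 2*I*√1313/9747 ≈ 0.53247 + 0.0074352*I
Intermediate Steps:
n(N) = 30*N
v = -9747 (v = -⅓*(-171)² = -⅓*29241 = -9747)
(n(-173) - √(8389 - 13641))/v = (30*(-173) - √(8389 - 13641))/(-9747) = (-5190 - √(-5252))*(-1/9747) = (-5190 - 2*I*√1313)*(-1/9747) = 1730/3249 + 2*I*√1313/9747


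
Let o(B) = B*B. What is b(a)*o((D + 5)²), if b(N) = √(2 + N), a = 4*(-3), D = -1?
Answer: 256*I*√10 ≈ 809.54*I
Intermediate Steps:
a = -12
o(B) = B²
b(a)*o((D + 5)²) = √(2 - 12)*((-1 + 5)²)² = √(-10)*(4²)² = (I*√10)*16² = (I*√10)*256 = 256*I*√10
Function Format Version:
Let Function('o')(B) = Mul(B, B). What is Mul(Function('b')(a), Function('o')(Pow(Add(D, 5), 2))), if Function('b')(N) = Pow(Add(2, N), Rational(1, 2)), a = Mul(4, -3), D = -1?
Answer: Mul(256, I, Pow(10, Rational(1, 2))) ≈ Mul(809.54, I)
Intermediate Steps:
a = -12
Function('o')(B) = Pow(B, 2)
Mul(Function('b')(a), Function('o')(Pow(Add(D, 5), 2))) = Mul(Pow(Add(2, -12), Rational(1, 2)), Pow(Pow(Add(-1, 5), 2), 2)) = Mul(Pow(-10, Rational(1, 2)), Pow(Pow(4, 2), 2)) = Mul(Mul(I, Pow(10, Rational(1, 2))), Pow(16, 2)) = Mul(Mul(I, Pow(10, Rational(1, 2))), 256) = Mul(256, I, Pow(10, Rational(1, 2)))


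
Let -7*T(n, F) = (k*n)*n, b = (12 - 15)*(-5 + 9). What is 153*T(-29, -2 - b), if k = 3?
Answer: -386019/7 ≈ -55146.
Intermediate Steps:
b = -12 (b = -3*4 = -12)
T(n, F) = -3*n²/7 (T(n, F) = -3*n*n/7 = -3*n²/7)
153*T(-29, -2 - b) = 153*(-3/7*(-29)²) = 153*(-3/7*841) = 153*(-2523/7) = -386019/7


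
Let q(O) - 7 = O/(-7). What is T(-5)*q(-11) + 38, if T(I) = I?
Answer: -34/7 ≈ -4.8571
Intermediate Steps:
q(O) = 7 - O/7 (q(O) = 7 + O/(-7) = 7 + O*(-⅐) = 7 - O/7)
T(-5)*q(-11) + 38 = -5*(7 - ⅐*(-11)) + 38 = -5*(7 + 11/7) + 38 = -5*60/7 + 38 = -300/7 + 38 = -34/7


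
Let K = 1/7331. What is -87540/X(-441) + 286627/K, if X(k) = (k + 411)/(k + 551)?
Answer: 2101583517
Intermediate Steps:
X(k) = (411 + k)/(551 + k)
K = 1/7331 ≈ 0.00013641
-87540/X(-441) + 286627/K = -87540*(551 - 441)/(411 - 441) + 286627/(1/7331) = -87540/(-30/110) + 286627*7331 = -87540/((1/110)*(-30)) + 2101262537 = -87540/(-3/11) + 2101262537 = -87540*(-11/3) + 2101262537 = 320980 + 2101262537 = 2101583517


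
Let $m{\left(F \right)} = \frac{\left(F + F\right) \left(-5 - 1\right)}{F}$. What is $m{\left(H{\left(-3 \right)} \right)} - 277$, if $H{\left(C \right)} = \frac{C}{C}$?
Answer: $-289$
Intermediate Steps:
$H{\left(C \right)} = 1$
$m{\left(F \right)} = -12$ ($m{\left(F \right)} = \frac{2 F \left(-6\right)}{F} = \frac{\left(-12\right) F}{F} = -12$)
$m{\left(H{\left(-3 \right)} \right)} - 277 = -12 - 277 = -289$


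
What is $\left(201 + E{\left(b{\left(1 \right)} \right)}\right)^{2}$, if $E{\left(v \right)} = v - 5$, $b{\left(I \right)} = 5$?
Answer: $40401$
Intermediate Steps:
$E{\left(v \right)} = -5 + v$
$\left(201 + E{\left(b{\left(1 \right)} \right)}\right)^{2} = \left(201 + \left(-5 + 5\right)\right)^{2} = \left(201 + 0\right)^{2} = 201^{2} = 40401$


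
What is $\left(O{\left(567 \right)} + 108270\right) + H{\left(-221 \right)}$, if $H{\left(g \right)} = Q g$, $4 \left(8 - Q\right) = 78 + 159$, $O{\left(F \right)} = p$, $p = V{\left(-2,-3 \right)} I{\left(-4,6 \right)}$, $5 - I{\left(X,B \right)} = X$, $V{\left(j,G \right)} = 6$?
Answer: $\frac{478601}{4} \approx 1.1965 \cdot 10^{5}$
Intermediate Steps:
$I{\left(X,B \right)} = 5 - X$
$p = 54$ ($p = 6 \left(5 - -4\right) = 6 \left(5 + 4\right) = 6 \cdot 9 = 54$)
$O{\left(F \right)} = 54$
$Q = - \frac{205}{4}$ ($Q = 8 - \frac{78 + 159}{4} = 8 - \frac{237}{4} = - \frac{205}{4} \approx -51.25$)
$H{\left(g \right)} = - \frac{205 g}{4}$
$\left(O{\left(567 \right)} + 108270\right) + H{\left(-221 \right)} = \left(54 + 108270\right) - - \frac{45305}{4} = 108324 + \frac{45305}{4} = \frac{478601}{4}$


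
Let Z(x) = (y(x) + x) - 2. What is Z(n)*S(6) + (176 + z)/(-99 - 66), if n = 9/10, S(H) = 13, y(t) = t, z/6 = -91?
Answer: -59/165 ≈ -0.35758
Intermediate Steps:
z = -546 (z = 6*(-91) = -546)
n = 9/10 (n = 9*(⅒) = 9/10 ≈ 0.90000)
Z(x) = -2 + 2*x (Z(x) = (x + x) - 2 = 2*x - 2 = -2 + 2*x)
Z(n)*S(6) + (176 + z)/(-99 - 66) = (-2 + 2*(9/10))*13 + (176 - 546)/(-99 - 66) = (-2 + 9/5)*13 - 370/(-165) = -⅕*13 - 370*(-1/165) = -13/5 + 74/33 = -59/165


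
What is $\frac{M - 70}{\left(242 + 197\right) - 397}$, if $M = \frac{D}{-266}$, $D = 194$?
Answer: $- \frac{9407}{5586} \approx -1.684$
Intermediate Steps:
$M = - \frac{97}{133}$ ($M = \frac{194}{-266} = 194 \left(- \frac{1}{266}\right) = - \frac{97}{133} \approx -0.72932$)
$\frac{M - 70}{\left(242 + 197\right) - 397} = \frac{- \frac{97}{133} - 70}{\left(242 + 197\right) - 397} = - \frac{9407}{133 \left(439 - 397\right)} = - \frac{9407}{133 \cdot 42} = \left(- \frac{9407}{133}\right) \frac{1}{42} = - \frac{9407}{5586}$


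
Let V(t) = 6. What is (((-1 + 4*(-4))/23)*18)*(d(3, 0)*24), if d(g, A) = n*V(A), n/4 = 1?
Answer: -176256/23 ≈ -7663.3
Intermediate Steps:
n = 4 (n = 4*1 = 4)
d(g, A) = 24 (d(g, A) = 4*6 = 24)
(((-1 + 4*(-4))/23)*18)*(d(3, 0)*24) = (((-1 + 4*(-4))/23)*18)*(24*24) = (((-1 - 16)*(1/23))*18)*576 = (-17*1/23*18)*576 = -17/23*18*576 = -306/23*576 = -176256/23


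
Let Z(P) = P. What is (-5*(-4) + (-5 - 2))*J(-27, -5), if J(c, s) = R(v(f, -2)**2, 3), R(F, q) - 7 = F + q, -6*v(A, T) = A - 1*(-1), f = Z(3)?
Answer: 1222/9 ≈ 135.78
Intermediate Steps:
f = 3
v(A, T) = -1/6 - A/6 (v(A, T) = -(A - 1*(-1))/6 = -(A + 1)/6 = -(1 + A)/6 = -1/6 - A/6)
R(F, q) = 7 + F + q (R(F, q) = 7 + (F + q) = 7 + F + q)
J(c, s) = 94/9 (J(c, s) = 7 + (-1/6 - 1/6*3)**2 + 3 = 7 + (-1/6 - 1/2)**2 + 3 = 7 + (-2/3)**2 + 3 = 7 + 4/9 + 3 = 94/9)
(-5*(-4) + (-5 - 2))*J(-27, -5) = (-5*(-4) + (-5 - 2))*(94/9) = (20 - 7)*(94/9) = 13*(94/9) = 1222/9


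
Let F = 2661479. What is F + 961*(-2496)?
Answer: 262823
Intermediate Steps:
F + 961*(-2496) = 2661479 + 961*(-2496) = 2661479 - 2398656 = 262823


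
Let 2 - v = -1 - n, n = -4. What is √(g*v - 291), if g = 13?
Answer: 4*I*√19 ≈ 17.436*I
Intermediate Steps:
v = -1 (v = 2 - (-1 - 1*(-4)) = 2 - (-1 + 4) = 2 - 1*3 = 2 - 3 = -1)
√(g*v - 291) = √(13*(-1) - 291) = √(-13 - 291) = √(-304) = 4*I*√19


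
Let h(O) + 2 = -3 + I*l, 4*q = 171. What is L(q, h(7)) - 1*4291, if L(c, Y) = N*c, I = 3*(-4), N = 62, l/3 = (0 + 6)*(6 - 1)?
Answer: -3281/2 ≈ -1640.5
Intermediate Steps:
l = 90 (l = 3*((0 + 6)*(6 - 1)) = 3*(6*5) = 3*30 = 90)
q = 171/4 (q = (¼)*171 = 171/4 ≈ 42.750)
I = -12
h(O) = -1085 (h(O) = -2 + (-3 - 12*90) = -2 + (-3 - 1080) = -2 - 1083 = -1085)
L(c, Y) = 62*c
L(q, h(7)) - 1*4291 = 62*(171/4) - 1*4291 = 5301/2 - 4291 = -3281/2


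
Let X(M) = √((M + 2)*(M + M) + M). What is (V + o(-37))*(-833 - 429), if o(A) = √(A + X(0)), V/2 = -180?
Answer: 454320 - 1262*I*√37 ≈ 4.5432e+5 - 7676.4*I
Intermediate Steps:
V = -360 (V = 2*(-180) = -360)
X(M) = √(M + 2*M*(2 + M)) (X(M) = √((2 + M)*(2*M) + M) = √(2*M*(2 + M) + M) = √(M + 2*M*(2 + M)))
o(A) = √A (o(A) = √(A + √(0*(5 + 2*0))) = √(A + √(0*(5 + 0))) = √(A + √(0*5)) = √(A + √0) = √(A + 0) = √A)
(V + o(-37))*(-833 - 429) = (-360 + √(-37))*(-833 - 429) = (-360 + I*√37)*(-1262) = 454320 - 1262*I*√37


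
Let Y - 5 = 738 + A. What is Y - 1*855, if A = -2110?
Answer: -2222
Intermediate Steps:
Y = -1367 (Y = 5 + (738 - 2110) = 5 - 1372 = -1367)
Y - 1*855 = -1367 - 1*855 = -1367 - 855 = -2222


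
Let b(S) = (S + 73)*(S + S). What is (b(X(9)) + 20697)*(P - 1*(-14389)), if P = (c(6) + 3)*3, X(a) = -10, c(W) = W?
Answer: 280203792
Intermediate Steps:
P = 27 (P = (6 + 3)*3 = 9*3 = 27)
b(S) = 2*S*(73 + S) (b(S) = (73 + S)*(2*S) = 2*S*(73 + S))
(b(X(9)) + 20697)*(P - 1*(-14389)) = (2*(-10)*(73 - 10) + 20697)*(27 - 1*(-14389)) = (2*(-10)*63 + 20697)*(27 + 14389) = (-1260 + 20697)*14416 = 19437*14416 = 280203792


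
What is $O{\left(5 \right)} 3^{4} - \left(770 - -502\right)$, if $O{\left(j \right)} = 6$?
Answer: $-786$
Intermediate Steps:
$O{\left(5 \right)} 3^{4} - \left(770 - -502\right) = 6 \cdot 3^{4} - \left(770 - -502\right) = 6 \cdot 81 - \left(770 + 502\right) = 486 - 1272 = -786$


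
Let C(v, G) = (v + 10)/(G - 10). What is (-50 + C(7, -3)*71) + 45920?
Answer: 595103/13 ≈ 45777.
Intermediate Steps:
C(v, G) = (10 + v)/(-10 + G)
(-50 + C(7, -3)*71) + 45920 = (-50 + ((10 + 7)/(-10 - 3))*71) + 45920 = (-50 + (17/(-13))*71) + 45920 = (-50 - 1/13*17*71) + 45920 = (-50 - 17/13*71) + 45920 = (-50 - 1207/13) + 45920 = -1857/13 + 45920 = 595103/13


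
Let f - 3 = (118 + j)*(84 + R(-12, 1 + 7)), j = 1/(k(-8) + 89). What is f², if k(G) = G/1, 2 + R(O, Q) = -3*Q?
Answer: 307653262225/6561 ≈ 4.6891e+7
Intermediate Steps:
R(O, Q) = -2 - 3*Q
k(G) = G (k(G) = G*1 = G)
j = 1/81 (j = 1/(-8 + 89) = 1/81 ≈ 0.012346)
f = 554665/81 (f = 3 + (118 + 1/81)*(84 + (-2 - 3*(1 + 7))) = 3 + 9559*(84 + (-2 - 3*8))/81 = 3 + 9559*(84 + (-2 - 24))/81 = 3 + 9559*(84 - 26)/81 = 3 + (9559/81)*58 = 3 + 554422/81 = 554665/81 ≈ 6847.7)
f² = (554665/81)² = 307653262225/6561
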